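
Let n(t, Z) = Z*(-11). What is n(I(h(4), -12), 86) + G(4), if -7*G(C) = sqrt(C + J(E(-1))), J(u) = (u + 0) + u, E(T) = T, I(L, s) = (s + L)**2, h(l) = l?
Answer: -946 - sqrt(2)/7 ≈ -946.20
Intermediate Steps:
I(L, s) = (L + s)**2
n(t, Z) = -11*Z
J(u) = 2*u (J(u) = u + u = 2*u)
G(C) = -sqrt(-2 + C)/7 (G(C) = -sqrt(C + 2*(-1))/7 = -sqrt(C - 2)/7 = -sqrt(-2 + C)/7)
n(I(h(4), -12), 86) + G(4) = -11*86 - sqrt(-2 + 4)/7 = -946 - sqrt(2)/7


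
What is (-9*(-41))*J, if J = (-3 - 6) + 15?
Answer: 2214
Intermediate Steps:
J = 6 (J = -9 + 15 = 6)
(-9*(-41))*J = -9*(-41)*6 = 369*6 = 2214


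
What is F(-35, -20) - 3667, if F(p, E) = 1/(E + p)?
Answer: -201686/55 ≈ -3667.0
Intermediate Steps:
F(-35, -20) - 3667 = 1/(-20 - 35) - 3667 = 1/(-55) - 3667 = -1/55 - 3667 = -201686/55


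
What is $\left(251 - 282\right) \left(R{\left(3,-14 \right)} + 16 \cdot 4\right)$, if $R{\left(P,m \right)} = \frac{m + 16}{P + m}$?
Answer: $- \frac{21762}{11} \approx -1978.4$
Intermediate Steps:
$R{\left(P,m \right)} = \frac{16 + m}{P + m}$
$\left(251 - 282\right) \left(R{\left(3,-14 \right)} + 16 \cdot 4\right) = \left(251 - 282\right) \left(\frac{16 - 14}{3 - 14} + 16 \cdot 4\right) = - 31 \left(\frac{1}{-11} \cdot 2 + 64\right) = - 31 \left(\left(- \frac{1}{11}\right) 2 + 64\right) = - 31 \left(- \frac{2}{11} + 64\right) = \left(-31\right) \frac{702}{11} = - \frac{21762}{11}$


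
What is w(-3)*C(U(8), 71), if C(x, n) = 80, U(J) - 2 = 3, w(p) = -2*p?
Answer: 480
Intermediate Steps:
U(J) = 5 (U(J) = 2 + 3 = 5)
w(-3)*C(U(8), 71) = -2*(-3)*80 = 6*80 = 480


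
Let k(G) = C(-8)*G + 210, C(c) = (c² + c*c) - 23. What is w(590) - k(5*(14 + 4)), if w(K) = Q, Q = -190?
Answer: -9850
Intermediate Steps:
C(c) = -23 + 2*c² (C(c) = (c² + c²) - 23 = 2*c² - 23 = -23 + 2*c²)
k(G) = 210 + 105*G (k(G) = (-23 + 2*(-8)²)*G + 210 = (-23 + 2*64)*G + 210 = (-23 + 128)*G + 210 = 105*G + 210 = 210 + 105*G)
w(K) = -190
w(590) - k(5*(14 + 4)) = -190 - (210 + 105*(5*(14 + 4))) = -190 - (210 + 105*(5*18)) = -190 - (210 + 105*90) = -190 - (210 + 9450) = -190 - 1*9660 = -190 - 9660 = -9850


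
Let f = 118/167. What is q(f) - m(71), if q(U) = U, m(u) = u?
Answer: -11739/167 ≈ -70.293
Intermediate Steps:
f = 118/167 (f = 118*(1/167) = 118/167 ≈ 0.70659)
q(f) - m(71) = 118/167 - 1*71 = 118/167 - 71 = -11739/167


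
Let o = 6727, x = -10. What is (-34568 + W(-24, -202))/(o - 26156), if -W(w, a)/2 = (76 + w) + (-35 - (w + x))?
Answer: 34670/19429 ≈ 1.7844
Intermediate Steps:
W(w, a) = -102 (W(w, a) = -2*((76 + w) + (-35 - (w - 10))) = -2*((76 + w) + (-35 - (-10 + w))) = -2*((76 + w) + (-35 + (10 - w))) = -2*((76 + w) + (-25 - w)) = -2*51 = -102)
(-34568 + W(-24, -202))/(o - 26156) = (-34568 - 102)/(6727 - 26156) = -34670/(-19429) = -34670*(-1/19429) = 34670/19429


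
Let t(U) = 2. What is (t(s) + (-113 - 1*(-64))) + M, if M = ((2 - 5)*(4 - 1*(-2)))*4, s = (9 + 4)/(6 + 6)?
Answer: -119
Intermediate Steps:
s = 13/12 ≈ 1.0833
M = -72 (M = -3*(4 + 2)*4 = -3*6*4 = -18*4 = -72)
(t(s) + (-113 - 1*(-64))) + M = (2 + (-113 - 1*(-64))) - 72 = (2 + (-113 + 64)) - 72 = (2 - 49) - 72 = -47 - 72 = -119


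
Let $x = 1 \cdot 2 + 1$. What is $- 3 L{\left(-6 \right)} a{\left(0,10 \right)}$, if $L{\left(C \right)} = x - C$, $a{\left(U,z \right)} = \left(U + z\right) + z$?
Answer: $-540$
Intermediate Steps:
$a{\left(U,z \right)} = U + 2 z$
$x = 3$ ($x = 2 + 1 = 3$)
$L{\left(C \right)} = 3 - C$
$- 3 L{\left(-6 \right)} a{\left(0,10 \right)} = - 3 \left(3 - -6\right) \left(0 + 2 \cdot 10\right) = - 3 \left(3 + 6\right) \left(0 + 20\right) = \left(-3\right) 9 \cdot 20 = \left(-27\right) 20 = -540$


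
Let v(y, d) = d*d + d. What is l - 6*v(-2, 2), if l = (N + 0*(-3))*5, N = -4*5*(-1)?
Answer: 64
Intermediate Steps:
N = 20 (N = -20*(-1) = 20)
v(y, d) = d + d**2 (v(y, d) = d**2 + d = d + d**2)
l = 100 (l = (20 + 0*(-3))*5 = (20 + 0)*5 = 20*5 = 100)
l - 6*v(-2, 2) = 100 - 12*(1 + 2) = 100 - 12*3 = 100 - 6*6 = 100 - 36 = 64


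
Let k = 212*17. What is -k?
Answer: -3604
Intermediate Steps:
k = 3604
-k = -1*3604 = -3604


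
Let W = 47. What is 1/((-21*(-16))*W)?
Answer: 1/15792 ≈ 6.3323e-5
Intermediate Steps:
1/((-21*(-16))*W) = 1/(-21*(-16)*47) = 1/(336*47) = 1/15792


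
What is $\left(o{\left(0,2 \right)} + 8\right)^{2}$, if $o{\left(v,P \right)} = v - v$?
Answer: $64$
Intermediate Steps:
$o{\left(v,P \right)} = 0$
$\left(o{\left(0,2 \right)} + 8\right)^{2} = \left(0 + 8\right)^{2} = 8^{2} = 64$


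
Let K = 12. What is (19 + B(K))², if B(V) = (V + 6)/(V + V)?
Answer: 6241/16 ≈ 390.06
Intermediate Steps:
B(V) = (6 + V)/(2*V) (B(V) = (6 + V)/((2*V)) = (6 + V)*(1/(2*V)) = (6 + V)/(2*V))
(19 + B(K))² = (19 + (½)*(6 + 12)/12)² = (19 + (½)*(1/12)*18)² = (19 + ¾)² = (79/4)² = 6241/16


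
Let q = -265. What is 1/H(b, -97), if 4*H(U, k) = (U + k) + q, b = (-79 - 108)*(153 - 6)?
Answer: -4/27851 ≈ -0.00014362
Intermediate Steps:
b = -27489 (b = -187*147 = -27489)
H(U, k) = -265/4 + U/4 + k/4 (H(U, k) = ((U + k) - 265)/4 = (-265 + U + k)/4 = -265/4 + U/4 + k/4)
1/H(b, -97) = 1/(-265/4 + (¼)*(-27489) + (¼)*(-97)) = 1/(-265/4 - 27489/4 - 97/4) = 1/(-27851/4) = -4/27851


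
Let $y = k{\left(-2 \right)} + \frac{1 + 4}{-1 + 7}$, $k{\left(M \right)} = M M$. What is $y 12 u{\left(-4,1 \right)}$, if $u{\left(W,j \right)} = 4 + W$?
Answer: $0$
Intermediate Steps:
$k{\left(M \right)} = M^{2}$
$y = \frac{29}{6}$ ($y = \left(-2\right)^{2} + \frac{1 + 4}{-1 + 7} = 4 + \frac{5}{6} = \frac{29}{6} \approx 4.8333$)
$y 12 u{\left(-4,1 \right)} = \frac{29}{6} \cdot 12 \left(4 - 4\right) = 58 \cdot 0 = 0$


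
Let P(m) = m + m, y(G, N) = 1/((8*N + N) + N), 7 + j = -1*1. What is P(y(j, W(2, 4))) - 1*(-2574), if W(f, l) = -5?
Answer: 64349/25 ≈ 2574.0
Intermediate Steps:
j = -8 (j = -7 - 1*1 = -7 - 1 = -8)
y(G, N) = 1/(10*N) (y(G, N) = 1/(9*N + N) = 1/(10*N))
P(m) = 2*m
P(y(j, W(2, 4))) - 1*(-2574) = 2*((⅒)/(-5)) - 1*(-2574) = 2*((⅒)*(-⅕)) + 2574 = 2*(-1/50) + 2574 = -1/25 + 2574 = 64349/25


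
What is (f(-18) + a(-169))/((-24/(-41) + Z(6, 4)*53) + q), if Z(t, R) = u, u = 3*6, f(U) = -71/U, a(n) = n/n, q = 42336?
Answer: 3649/31948452 ≈ 0.00011422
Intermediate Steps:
a(n) = 1
u = 18
Z(t, R) = 18
(f(-18) + a(-169))/((-24/(-41) + Z(6, 4)*53) + q) = (-71/(-18) + 1)/((-24/(-41) + 18*53) + 42336) = (-71*(-1/18) + 1)/((-24*(-1/41) + 954) + 42336) = (71/18 + 1)/((24/41 + 954) + 42336) = 89/(18*(39138/41 + 42336)) = 89/(18*(1774914/41)) = (89/18)*(41/1774914) = 3649/31948452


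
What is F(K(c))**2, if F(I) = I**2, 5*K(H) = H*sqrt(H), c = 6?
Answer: 46656/625 ≈ 74.650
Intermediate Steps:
K(H) = H**(3/2)/5 (K(H) = (H*sqrt(H))/5 = H**(3/2)/5)
F(K(c))**2 = ((6**(3/2)/5)**2)**2 = (((6*sqrt(6))/5)**2)**2 = ((6*sqrt(6)/5)**2)**2 = (216/25)**2 = 46656/625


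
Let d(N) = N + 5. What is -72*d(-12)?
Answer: 504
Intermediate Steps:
d(N) = 5 + N
-72*d(-12) = -72*(5 - 12) = -72*(-7) = 504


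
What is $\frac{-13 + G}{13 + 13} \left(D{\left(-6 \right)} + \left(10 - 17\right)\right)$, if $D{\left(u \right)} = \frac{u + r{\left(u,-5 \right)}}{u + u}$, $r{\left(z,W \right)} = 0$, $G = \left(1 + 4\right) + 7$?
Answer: $\frac{1}{4} \approx 0.25$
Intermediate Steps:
$G = 12$ ($G = 5 + 7 = 12$)
$D{\left(u \right)} = \frac{1}{2}$ ($D{\left(u \right)} = \frac{u + 0}{u + u} = \frac{u}{2 u} = u \frac{1}{2 u} = \frac{1}{2}$)
$\frac{-13 + G}{13 + 13} \left(D{\left(-6 \right)} + \left(10 - 17\right)\right) = \frac{-13 + 12}{13 + 13} \left(\frac{1}{2} + \left(10 - 17\right)\right) = - \frac{1}{26} \left(\frac{1}{2} + \left(10 - 17\right)\right) = \left(-1\right) \frac{1}{26} \left(\frac{1}{2} - 7\right) = \left(- \frac{1}{26}\right) \left(- \frac{13}{2}\right) = \frac{1}{4}$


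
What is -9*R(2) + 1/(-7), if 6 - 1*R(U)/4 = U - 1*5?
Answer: -2269/7 ≈ -324.14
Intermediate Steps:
R(U) = 44 - 4*U (R(U) = 24 - 4*(U - 1*5) = 24 - 4*(U - 5) = 24 - 4*(-5 + U) = 24 + (20 - 4*U) = 44 - 4*U)
-9*R(2) + 1/(-7) = -9*(44 - 4*2) + 1/(-7) = -9*(44 - 8) + 1*(-⅐) = -9*36 - ⅐ = -324 - ⅐ = -2269/7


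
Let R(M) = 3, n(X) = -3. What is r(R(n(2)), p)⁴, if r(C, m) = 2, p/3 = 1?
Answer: 16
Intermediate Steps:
p = 3 (p = 3*1 = 3)
r(R(n(2)), p)⁴ = 2⁴ = 16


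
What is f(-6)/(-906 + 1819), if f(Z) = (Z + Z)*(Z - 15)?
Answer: 252/913 ≈ 0.27601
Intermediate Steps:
f(Z) = 2*Z*(-15 + Z) (f(Z) = (2*Z)*(-15 + Z) = 2*Z*(-15 + Z))
f(-6)/(-906 + 1819) = (2*(-6)*(-15 - 6))/(-906 + 1819) = (2*(-6)*(-21))/913 = 252*(1/913) = 252/913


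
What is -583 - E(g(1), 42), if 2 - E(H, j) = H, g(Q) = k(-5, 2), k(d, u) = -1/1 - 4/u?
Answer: -588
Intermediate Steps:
k(d, u) = -1 - 4/u (k(d, u) = -1*1 - 4/u = -1 - 4/u)
g(Q) = -3 (g(Q) = (-4 - 1*2)/2 = (-4 - 2)/2 = (½)*(-6) = -3)
E(H, j) = 2 - H
-583 - E(g(1), 42) = -583 - (2 - 1*(-3)) = -583 - (2 + 3) = -583 - 1*5 = -583 - 5 = -588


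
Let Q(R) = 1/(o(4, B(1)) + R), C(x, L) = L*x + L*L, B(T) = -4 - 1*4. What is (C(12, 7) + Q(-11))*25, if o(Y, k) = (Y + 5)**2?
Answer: 46555/14 ≈ 3325.4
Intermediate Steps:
B(T) = -8 (B(T) = -4 - 4 = -8)
C(x, L) = L**2 + L*x (C(x, L) = L*x + L**2 = L**2 + L*x)
o(Y, k) = (5 + Y)**2
Q(R) = 1/(81 + R) (Q(R) = 1/((5 + 4)**2 + R) = 1/(9**2 + R) = 1/(81 + R))
(C(12, 7) + Q(-11))*25 = (7*(7 + 12) + 1/(81 - 11))*25 = (7*19 + 1/70)*25 = (133 + 1/70)*25 = (9311/70)*25 = 46555/14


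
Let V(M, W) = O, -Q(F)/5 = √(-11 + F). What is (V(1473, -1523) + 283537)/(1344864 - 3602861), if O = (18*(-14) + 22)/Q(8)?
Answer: -283537/2257997 + 46*I*√3/6773991 ≈ -0.12557 + 1.1762e-5*I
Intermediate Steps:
Q(F) = -5*√(-11 + F)
O = -46*I*√3/3 (O = (18*(-14) + 22)/((-5*√(-11 + 8))) = (-252 + 22)/((-5*I*√3)) = -230*I*√3/15 = -46*I*√3/3 ≈ -26.558*I)
V(M, W) = -46*I*√3/3
(V(1473, -1523) + 283537)/(1344864 - 3602861) = (-46*I*√3/3 + 283537)/(1344864 - 3602861) = (283537 - 46*I*√3/3)/(-2257997) = (283537 - 46*I*√3/3)*(-1/2257997) = -283537/2257997 + 46*I*√3/6773991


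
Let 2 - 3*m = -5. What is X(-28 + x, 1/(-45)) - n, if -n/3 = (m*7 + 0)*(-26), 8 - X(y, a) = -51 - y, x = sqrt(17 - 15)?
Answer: -1243 + sqrt(2) ≈ -1241.6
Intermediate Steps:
m = 7/3 (m = 2/3 - 1/3*(-5) = 2/3 + 5/3 = 7/3 ≈ 2.3333)
x = sqrt(2) ≈ 1.4142
X(y, a) = 59 + y (X(y, a) = 8 - (-51 - y) = 8 + (51 + y) = 59 + y)
n = 1274 (n = -3*((7/3)*7 + 0)*(-26) = -3*(49/3 + 0)*(-26) = -49*(-26) = -3*(-1274/3) = 1274)
X(-28 + x, 1/(-45)) - n = (59 + (-28 + sqrt(2))) - 1*1274 = (31 + sqrt(2)) - 1274 = -1243 + sqrt(2)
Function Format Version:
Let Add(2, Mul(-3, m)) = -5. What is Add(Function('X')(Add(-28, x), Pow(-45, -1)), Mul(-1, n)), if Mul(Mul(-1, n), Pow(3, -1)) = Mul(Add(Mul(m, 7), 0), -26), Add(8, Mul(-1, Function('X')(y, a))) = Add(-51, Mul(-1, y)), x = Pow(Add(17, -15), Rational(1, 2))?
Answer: Add(-1243, Pow(2, Rational(1, 2))) ≈ -1241.6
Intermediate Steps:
m = Rational(7, 3) (m = Add(Rational(2, 3), Mul(Rational(-1, 3), -5)) = Add(Rational(2, 3), Rational(5, 3)) = Rational(7, 3) ≈ 2.3333)
x = Pow(2, Rational(1, 2)) ≈ 1.4142
Function('X')(y, a) = Add(59, y) (Function('X')(y, a) = Add(8, Mul(-1, Add(-51, Mul(-1, y)))) = Add(8, Add(51, y)) = Add(59, y))
n = 1274 (n = Mul(-3, Mul(Add(Mul(Rational(7, 3), 7), 0), -26)) = Mul(-3, Mul(Add(Rational(49, 3), 0), -26)) = Mul(-3, Mul(Rational(49, 3), -26)) = Mul(-3, Rational(-1274, 3)) = 1274)
Add(Function('X')(Add(-28, x), Pow(-45, -1)), Mul(-1, n)) = Add(Add(59, Add(-28, Pow(2, Rational(1, 2)))), Mul(-1, 1274)) = Add(Add(31, Pow(2, Rational(1, 2))), -1274) = Add(-1243, Pow(2, Rational(1, 2)))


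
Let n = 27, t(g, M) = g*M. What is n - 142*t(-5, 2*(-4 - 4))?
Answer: -11333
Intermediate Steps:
t(g, M) = M*g
n - 142*t(-5, 2*(-4 - 4)) = 27 - 142*2*(-4 - 4)*(-5) = 27 - 142*2*(-8)*(-5) = 27 - (-2272)*(-5) = 27 - 142*80 = 27 - 11360 = -11333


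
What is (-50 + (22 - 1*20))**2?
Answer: 2304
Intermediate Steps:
(-50 + (22 - 1*20))**2 = (-50 + (22 - 20))**2 = (-50 + 2)**2 = (-48)**2 = 2304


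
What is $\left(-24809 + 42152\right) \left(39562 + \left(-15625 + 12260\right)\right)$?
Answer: $627764571$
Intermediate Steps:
$\left(-24809 + 42152\right) \left(39562 + \left(-15625 + 12260\right)\right) = 17343 \left(39562 - 3365\right) = 17343 \cdot 36197 = 627764571$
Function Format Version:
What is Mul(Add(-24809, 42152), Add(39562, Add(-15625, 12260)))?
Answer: 627764571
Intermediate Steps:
Mul(Add(-24809, 42152), Add(39562, Add(-15625, 12260))) = Mul(17343, Add(39562, -3365)) = Mul(17343, 36197) = 627764571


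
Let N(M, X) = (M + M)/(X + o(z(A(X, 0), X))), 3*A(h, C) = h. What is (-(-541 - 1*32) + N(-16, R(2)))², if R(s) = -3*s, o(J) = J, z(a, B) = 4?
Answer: 346921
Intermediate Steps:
A(h, C) = h/3
N(M, X) = 2*M/(4 + X) (N(M, X) = (M + M)/(X + 4) = (2*M)/(4 + X) = 2*M/(4 + X))
(-(-541 - 1*32) + N(-16, R(2)))² = (-(-541 - 1*32) + 2*(-16)/(4 - 3*2))² = (-(-541 - 32) + 2*(-16)/(4 - 6))² = (-1*(-573) + 2*(-16)/(-2))² = (573 + 2*(-16)*(-½))² = (573 + 16)² = 589² = 346921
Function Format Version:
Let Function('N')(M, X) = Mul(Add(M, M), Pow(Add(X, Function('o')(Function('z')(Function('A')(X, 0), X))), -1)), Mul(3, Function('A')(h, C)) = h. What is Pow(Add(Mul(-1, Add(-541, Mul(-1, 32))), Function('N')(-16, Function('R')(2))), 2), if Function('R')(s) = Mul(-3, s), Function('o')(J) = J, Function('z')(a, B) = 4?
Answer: 346921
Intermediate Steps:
Function('A')(h, C) = Mul(Rational(1, 3), h)
Function('N')(M, X) = Mul(2, M, Pow(Add(4, X), -1)) (Function('N')(M, X) = Mul(Add(M, M), Pow(Add(X, 4), -1)) = Mul(Mul(2, M), Pow(Add(4, X), -1)) = Mul(2, M, Pow(Add(4, X), -1)))
Pow(Add(Mul(-1, Add(-541, Mul(-1, 32))), Function('N')(-16, Function('R')(2))), 2) = Pow(Add(Mul(-1, Add(-541, Mul(-1, 32))), Mul(2, -16, Pow(Add(4, Mul(-3, 2)), -1))), 2) = Pow(Add(Mul(-1, Add(-541, -32)), Mul(2, -16, Pow(Add(4, -6), -1))), 2) = Pow(Add(Mul(-1, -573), Mul(2, -16, Pow(-2, -1))), 2) = Pow(Add(573, Mul(2, -16, Rational(-1, 2))), 2) = Pow(Add(573, 16), 2) = Pow(589, 2) = 346921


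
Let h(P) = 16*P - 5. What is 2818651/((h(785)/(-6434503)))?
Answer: -18136618315453/12555 ≈ -1.4446e+9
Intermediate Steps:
h(P) = -5 + 16*P
2818651/((h(785)/(-6434503))) = 2818651/(((-5 + 16*785)/(-6434503))) = 2818651/(((-5 + 12560)*(-1/6434503))) = 2818651/((12555*(-1/6434503))) = 2818651/(-12555/6434503) = 2818651*(-6434503/12555) = -18136618315453/12555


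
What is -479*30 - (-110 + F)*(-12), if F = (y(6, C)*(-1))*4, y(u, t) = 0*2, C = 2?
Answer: -15690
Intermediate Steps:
y(u, t) = 0
F = 0 (F = (0*(-1))*4 = 0*4 = 0)
-479*30 - (-110 + F)*(-12) = -479*30 - (-110 + 0)*(-12) = -14370 - (-110)*(-12) = -14370 - 1*1320 = -14370 - 1320 = -15690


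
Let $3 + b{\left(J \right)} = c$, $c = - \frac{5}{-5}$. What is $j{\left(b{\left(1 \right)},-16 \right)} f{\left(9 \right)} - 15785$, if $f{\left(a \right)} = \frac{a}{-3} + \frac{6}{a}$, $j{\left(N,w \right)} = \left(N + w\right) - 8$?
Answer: $- \frac{47173}{3} \approx -15724.0$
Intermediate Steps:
$c = 1$ ($c = \left(-5\right) \left(- \frac{1}{5}\right) = 1$)
$b{\left(J \right)} = -2$ ($b{\left(J \right)} = -3 + 1 = -2$)
$j{\left(N,w \right)} = -8 + N + w$
$f{\left(a \right)} = \frac{6}{a} - \frac{a}{3}$ ($f{\left(a \right)} = a \left(- \frac{1}{3}\right) + \frac{6}{a} = - \frac{a}{3} + \frac{6}{a} = \frac{6}{a} - \frac{a}{3}$)
$j{\left(b{\left(1 \right)},-16 \right)} f{\left(9 \right)} - 15785 = \left(-8 - 2 - 16\right) \left(\frac{6}{9} - 3\right) - 15785 = - 26 \left(6 \cdot \frac{1}{9} - 3\right) - 15785 = - 26 \left(\frac{2}{3} - 3\right) - 15785 = \left(-26\right) \left(- \frac{7}{3}\right) - 15785 = \frac{182}{3} - 15785 = - \frac{47173}{3}$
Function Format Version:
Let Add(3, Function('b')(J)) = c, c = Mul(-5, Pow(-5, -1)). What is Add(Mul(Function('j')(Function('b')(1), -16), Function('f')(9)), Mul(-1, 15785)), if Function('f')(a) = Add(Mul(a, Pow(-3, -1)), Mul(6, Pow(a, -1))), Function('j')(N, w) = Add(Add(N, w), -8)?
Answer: Rational(-47173, 3) ≈ -15724.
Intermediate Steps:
c = 1 (c = Mul(-5, Rational(-1, 5)) = 1)
Function('b')(J) = -2 (Function('b')(J) = Add(-3, 1) = -2)
Function('j')(N, w) = Add(-8, N, w)
Function('f')(a) = Add(Mul(6, Pow(a, -1)), Mul(Rational(-1, 3), a)) (Function('f')(a) = Add(Mul(a, Rational(-1, 3)), Mul(6, Pow(a, -1))) = Add(Mul(Rational(-1, 3), a), Mul(6, Pow(a, -1))) = Add(Mul(6, Pow(a, -1)), Mul(Rational(-1, 3), a)))
Add(Mul(Function('j')(Function('b')(1), -16), Function('f')(9)), Mul(-1, 15785)) = Add(Mul(Add(-8, -2, -16), Add(Mul(6, Pow(9, -1)), Mul(Rational(-1, 3), 9))), Mul(-1, 15785)) = Add(Mul(-26, Add(Mul(6, Rational(1, 9)), -3)), -15785) = Add(Mul(-26, Add(Rational(2, 3), -3)), -15785) = Add(Mul(-26, Rational(-7, 3)), -15785) = Add(Rational(182, 3), -15785) = Rational(-47173, 3)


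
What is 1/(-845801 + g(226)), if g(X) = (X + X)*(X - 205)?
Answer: -1/836309 ≈ -1.1957e-6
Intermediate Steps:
g(X) = 2*X*(-205 + X) (g(X) = (2*X)*(-205 + X) = 2*X*(-205 + X))
1/(-845801 + g(226)) = 1/(-845801 + 2*226*(-205 + 226)) = 1/(-845801 + 2*226*21) = 1/(-845801 + 9492) = 1/(-836309) = -1/836309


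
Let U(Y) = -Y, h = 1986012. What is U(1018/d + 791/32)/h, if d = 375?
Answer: -329201/23832144000 ≈ -1.3813e-5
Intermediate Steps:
U(1018/d + 791/32)/h = -(1018/375 + 791/32)/1986012 = -(1018*(1/375) + 791*(1/32))*(1/1986012) = -(1018/375 + 791/32)*(1/1986012) = -1*329201/12000*(1/1986012) = -329201/12000*1/1986012 = -329201/23832144000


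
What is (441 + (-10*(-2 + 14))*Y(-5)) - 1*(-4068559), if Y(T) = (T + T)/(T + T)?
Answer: 4068880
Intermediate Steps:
Y(T) = 1 (Y(T) = (2*T)/((2*T)) = (2*T)*(1/(2*T)) = 1)
(441 + (-10*(-2 + 14))*Y(-5)) - 1*(-4068559) = (441 - 10*(-2 + 14)*1) - 1*(-4068559) = (441 - 10*12*1) + 4068559 = (441 - 120*1) + 4068559 = (441 - 120) + 4068559 = 321 + 4068559 = 4068880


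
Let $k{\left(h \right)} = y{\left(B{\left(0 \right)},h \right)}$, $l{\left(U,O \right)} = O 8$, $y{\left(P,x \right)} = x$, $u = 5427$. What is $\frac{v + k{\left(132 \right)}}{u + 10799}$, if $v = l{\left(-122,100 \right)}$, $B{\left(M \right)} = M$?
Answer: $\frac{466}{8113} \approx 0.057439$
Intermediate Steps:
$l{\left(U,O \right)} = 8 O$
$k{\left(h \right)} = h$
$v = 800$ ($v = 8 \cdot 100 = 800$)
$\frac{v + k{\left(132 \right)}}{u + 10799} = \frac{800 + 132}{5427 + 10799} = \frac{932}{16226} = 932 \cdot \frac{1}{16226} = \frac{466}{8113}$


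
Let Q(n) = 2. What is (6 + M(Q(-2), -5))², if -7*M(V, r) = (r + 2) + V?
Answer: 1849/49 ≈ 37.735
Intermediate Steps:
M(V, r) = -2/7 - V/7 - r/7 (M(V, r) = -((r + 2) + V)/7 = -((2 + r) + V)/7 = -(2 + V + r)/7 = -2/7 - V/7 - r/7)
(6 + M(Q(-2), -5))² = (6 + (-2/7 - ⅐*2 - ⅐*(-5)))² = (6 + (-2/7 - 2/7 + 5/7))² = (6 + ⅐)² = (43/7)² = 1849/49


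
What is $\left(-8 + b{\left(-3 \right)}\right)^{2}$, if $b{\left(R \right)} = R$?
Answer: $121$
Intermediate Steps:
$\left(-8 + b{\left(-3 \right)}\right)^{2} = \left(-8 - 3\right)^{2} = \left(-11\right)^{2} = 121$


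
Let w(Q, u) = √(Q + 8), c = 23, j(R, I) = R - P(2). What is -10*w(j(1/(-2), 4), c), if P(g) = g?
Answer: -5*√22 ≈ -23.452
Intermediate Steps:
j(R, I) = -2 + R (j(R, I) = R - 1*2 = R - 2 = -2 + R)
w(Q, u) = √(8 + Q)
-10*w(j(1/(-2), 4), c) = -10*√(8 + (-2 + 1/(-2))) = -10*√(8 + (-2 - ½)) = -10*√(8 - 5/2) = -5*√22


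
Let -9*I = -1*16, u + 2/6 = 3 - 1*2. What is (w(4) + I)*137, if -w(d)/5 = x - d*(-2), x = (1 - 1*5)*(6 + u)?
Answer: 117272/9 ≈ 13030.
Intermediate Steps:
u = 2/3 (u = -1/3 + (3 - 1*2) = -1/3 + (3 - 2) = -1/3 + 1 = 2/3 ≈ 0.66667)
I = 16/9 (I = -(-1)*16/9 = -1/9*(-16) = 16/9 ≈ 1.7778)
x = -80/3 (x = (1 - 1*5)*(6 + 2/3) = (1 - 5)*(20/3) = -4*20/3 = -80/3 ≈ -26.667)
w(d) = 400/3 - 10*d (w(d) = -5*(-80/3 - d*(-2)) = -5*(-80/3 - (-2*d)) = -5*(-80/3 - (-2)*d) = -5*(-80/3 + 2*d) = 400/3 - 10*d)
(w(4) + I)*137 = ((400/3 - 10*4) + 16/9)*137 = ((400/3 - 40) + 16/9)*137 = (280/3 + 16/9)*137 = (856/9)*137 = 117272/9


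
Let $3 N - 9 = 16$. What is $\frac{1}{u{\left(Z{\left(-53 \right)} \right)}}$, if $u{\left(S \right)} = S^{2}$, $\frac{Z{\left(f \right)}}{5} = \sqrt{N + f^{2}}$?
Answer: $\frac{3}{211300} \approx 1.4198 \cdot 10^{-5}$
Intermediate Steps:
$N = \frac{25}{3}$ ($N = 3 + \frac{1}{3} \cdot 16 = 3 + \frac{16}{3} = \frac{25}{3} \approx 8.3333$)
$Z{\left(f \right)} = 5 \sqrt{\frac{25}{3} + f^{2}}$
$\frac{1}{u{\left(Z{\left(-53 \right)} \right)}} = \frac{1}{\left(\frac{5 \sqrt{75 + 9 \left(-53\right)^{2}}}{3}\right)^{2}} = \frac{1}{\left(\frac{5 \sqrt{75 + 9 \cdot 2809}}{3}\right)^{2}} = \frac{1}{\left(\frac{5 \sqrt{75 + 25281}}{3}\right)^{2}} = \frac{1}{\left(\frac{5 \sqrt{25356}}{3}\right)^{2}} = \frac{1}{\left(\frac{5 \cdot 2 \sqrt{6339}}{3}\right)^{2}} = \frac{1}{\left(\frac{10 \sqrt{6339}}{3}\right)^{2}} = \frac{1}{\frac{211300}{3}} = \frac{3}{211300}$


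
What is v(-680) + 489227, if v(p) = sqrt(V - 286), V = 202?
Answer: 489227 + 2*I*sqrt(21) ≈ 4.8923e+5 + 9.1651*I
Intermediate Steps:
v(p) = 2*I*sqrt(21) (v(p) = sqrt(202 - 286) = sqrt(-84) = 2*I*sqrt(21))
v(-680) + 489227 = 2*I*sqrt(21) + 489227 = 489227 + 2*I*sqrt(21)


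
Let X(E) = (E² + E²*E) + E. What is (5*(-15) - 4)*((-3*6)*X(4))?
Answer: 119448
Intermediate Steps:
X(E) = E + E² + E³ (X(E) = (E² + E³) + E = E + E² + E³)
(5*(-15) - 4)*((-3*6)*X(4)) = (5*(-15) - 4)*((-3*6)*(4*(1 + 4 + 4²))) = (-75 - 4)*(-72*(1 + 4 + 16)) = -(-1422)*4*21 = -(-1422)*84 = -79*(-1512) = 119448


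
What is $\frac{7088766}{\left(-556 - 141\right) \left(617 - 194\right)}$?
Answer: $- \frac{2362922}{98277} \approx -24.043$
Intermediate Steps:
$\frac{7088766}{\left(-556 - 141\right) \left(617 - 194\right)} = \frac{7088766}{\left(-697\right) 423} = \frac{7088766}{-294831} = 7088766 \left(- \frac{1}{294831}\right) = - \frac{2362922}{98277}$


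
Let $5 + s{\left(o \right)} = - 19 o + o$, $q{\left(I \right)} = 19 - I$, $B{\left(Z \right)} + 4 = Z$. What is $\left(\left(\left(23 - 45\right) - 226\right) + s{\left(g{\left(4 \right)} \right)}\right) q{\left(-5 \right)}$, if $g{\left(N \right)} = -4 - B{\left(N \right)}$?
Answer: $-4344$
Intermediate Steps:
$B{\left(Z \right)} = -4 + Z$
$g{\left(N \right)} = - N$ ($g{\left(N \right)} = -4 - \left(-4 + N\right) = - N$)
$s{\left(o \right)} = -5 - 18 o$ ($s{\left(o \right)} = -5 + \left(- 19 o + o\right) = -5 - 18 o$)
$\left(\left(\left(23 - 45\right) - 226\right) + s{\left(g{\left(4 \right)} \right)}\right) q{\left(-5 \right)} = \left(\left(\left(23 - 45\right) - 226\right) - \left(5 + 18 \left(\left(-1\right) 4\right)\right)\right) \left(19 - -5\right) = \left(\left(-22 - 226\right) - -67\right) \left(19 + 5\right) = \left(-248 + \left(-5 + 72\right)\right) 24 = \left(-248 + 67\right) 24 = \left(-181\right) 24 = -4344$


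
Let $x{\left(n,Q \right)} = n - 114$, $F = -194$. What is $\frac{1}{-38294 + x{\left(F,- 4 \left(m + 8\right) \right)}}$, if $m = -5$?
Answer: $- \frac{1}{38602} \approx -2.5905 \cdot 10^{-5}$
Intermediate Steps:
$x{\left(n,Q \right)} = -114 + n$
$\frac{1}{-38294 + x{\left(F,- 4 \left(m + 8\right) \right)}} = \frac{1}{-38294 - 308} = \frac{1}{-38602} = - \frac{1}{38602}$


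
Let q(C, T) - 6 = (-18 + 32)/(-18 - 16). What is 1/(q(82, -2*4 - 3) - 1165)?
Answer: -17/19710 ≈ -0.00086251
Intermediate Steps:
q(C, T) = 95/17 (q(C, T) = 6 + (-18 + 32)/(-18 - 16) = 6 + 14/(-34) = 6 + 14*(-1/34) = 6 - 7/17 = 95/17)
1/(q(82, -2*4 - 3) - 1165) = 1/(95/17 - 1165) = 1/(-19710/17) = -17/19710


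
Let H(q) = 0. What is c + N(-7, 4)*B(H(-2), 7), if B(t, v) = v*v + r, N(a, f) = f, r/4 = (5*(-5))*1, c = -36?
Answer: -240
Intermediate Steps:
r = -100 (r = 4*((5*(-5))*1) = 4*(-25*1) = 4*(-25) = -100)
B(t, v) = -100 + v² (B(t, v) = v*v - 100 = v² - 100 = -100 + v²)
c + N(-7, 4)*B(H(-2), 7) = -36 + 4*(-100 + 7²) = -36 + 4*(-100 + 49) = -36 + 4*(-51) = -36 - 204 = -240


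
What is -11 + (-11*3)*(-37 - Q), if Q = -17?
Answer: 649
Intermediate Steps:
-11 + (-11*3)*(-37 - Q) = -11 + (-11*3)*(-37 - 1*(-17)) = -11 - 33*(-37 + 17) = -11 - 33*(-20) = -11 + 660 = 649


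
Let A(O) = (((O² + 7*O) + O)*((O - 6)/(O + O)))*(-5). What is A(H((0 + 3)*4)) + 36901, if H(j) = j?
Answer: 36601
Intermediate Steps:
A(O) = -5*(-6 + O)*(O² + 8*O)/(2*O) (A(O) = ((O² + 8*O)*((-6 + O)/((2*O))))*(-5) = ((O² + 8*O)*((-6 + O)*(1/(2*O))))*(-5) = ((O² + 8*O)*((-6 + O)/(2*O)))*(-5) = ((-6 + O)*(O² + 8*O)/(2*O))*(-5) = -5*(-6 + O)*(O² + 8*O)/(2*O))
A(H((0 + 3)*4)) + 36901 = (120 - 5*(0 + 3)*4 - 5*16*(0 + 3)²/2) + 36901 = (120 - 15*4 - 5*(3*4)²/2) + 36901 = (120 - 5*12 - 5/2*12²) + 36901 = (120 - 60 - 5/2*144) + 36901 = (120 - 60 - 360) + 36901 = -300 + 36901 = 36601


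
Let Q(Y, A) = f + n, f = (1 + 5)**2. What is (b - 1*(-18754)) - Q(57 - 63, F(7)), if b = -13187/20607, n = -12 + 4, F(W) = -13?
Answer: 385873495/20607 ≈ 18725.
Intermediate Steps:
f = 36 (f = 6**2 = 36)
n = -8
Q(Y, A) = 28 (Q(Y, A) = 36 - 8 = 28)
b = -13187/20607 (b = -13187*1/20607 = -13187/20607 ≈ -0.63993)
(b - 1*(-18754)) - Q(57 - 63, F(7)) = (-13187/20607 - 1*(-18754)) - 1*28 = (-13187/20607 + 18754) - 28 = 386450491/20607 - 28 = 385873495/20607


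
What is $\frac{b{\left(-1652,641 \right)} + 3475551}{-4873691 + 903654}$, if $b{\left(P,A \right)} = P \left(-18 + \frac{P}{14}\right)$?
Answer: $- \frac{3700223}{3970037} \approx -0.93204$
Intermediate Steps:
$b{\left(P,A \right)} = P \left(-18 + \frac{P}{14}\right)$ ($b{\left(P,A \right)} = P \left(-18 + P \frac{1}{14}\right) = P \left(-18 + \frac{P}{14}\right)$)
$\frac{b{\left(-1652,641 \right)} + 3475551}{-4873691 + 903654} = \frac{\frac{1}{14} \left(-1652\right) \left(-252 - 1652\right) + 3475551}{-4873691 + 903654} = \frac{\frac{1}{14} \left(-1652\right) \left(-1904\right) + 3475551}{-3970037} = \left(224672 + 3475551\right) \left(- \frac{1}{3970037}\right) = 3700223 \left(- \frac{1}{3970037}\right) = - \frac{3700223}{3970037}$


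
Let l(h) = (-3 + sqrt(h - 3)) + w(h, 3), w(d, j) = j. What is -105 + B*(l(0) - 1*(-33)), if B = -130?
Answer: -4395 - 130*I*sqrt(3) ≈ -4395.0 - 225.17*I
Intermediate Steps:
l(h) = sqrt(-3 + h) (l(h) = (-3 + sqrt(h - 3)) + 3 = (-3 + sqrt(-3 + h)) + 3 = sqrt(-3 + h))
-105 + B*(l(0) - 1*(-33)) = -105 - 130*(sqrt(-3 + 0) - 1*(-33)) = -105 - 130*(sqrt(-3) + 33) = -105 - 130*(I*sqrt(3) + 33) = -105 - 130*(33 + I*sqrt(3)) = -105 + (-4290 - 130*I*sqrt(3)) = -4395 - 130*I*sqrt(3)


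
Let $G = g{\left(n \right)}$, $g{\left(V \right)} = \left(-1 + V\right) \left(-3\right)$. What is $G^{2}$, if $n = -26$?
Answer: $6561$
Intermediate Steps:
$g{\left(V \right)} = 3 - 3 V$
$G = 81$ ($G = 3 - -78 = 3 + 78 = 81$)
$G^{2} = 81^{2} = 6561$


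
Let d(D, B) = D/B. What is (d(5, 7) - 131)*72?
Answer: -65664/7 ≈ -9380.6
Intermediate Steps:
(d(5, 7) - 131)*72 = (5/7 - 131)*72 = -912/7*72 = -65664/7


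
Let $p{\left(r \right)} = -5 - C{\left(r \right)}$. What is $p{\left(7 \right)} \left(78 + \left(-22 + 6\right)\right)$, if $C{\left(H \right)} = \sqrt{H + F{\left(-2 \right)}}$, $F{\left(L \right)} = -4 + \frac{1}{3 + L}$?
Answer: $-434$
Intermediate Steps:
$C{\left(H \right)} = \sqrt{-3 + H}$ ($C{\left(H \right)} = \sqrt{H + \frac{-11 - -8}{3 - 2}} = \sqrt{H + \frac{-11 + 8}{1}} = \sqrt{H + 1 \left(-3\right)} = \sqrt{H - 3} = \sqrt{-3 + H}$)
$p{\left(r \right)} = -5 - \sqrt{-3 + r}$
$p{\left(7 \right)} \left(78 + \left(-22 + 6\right)\right) = \left(-5 - \sqrt{-3 + 7}\right) \left(78 + \left(-22 + 6\right)\right) = \left(-5 - \sqrt{4}\right) \left(78 - 16\right) = \left(-5 - 2\right) 62 = \left(-7\right) 62 = -434$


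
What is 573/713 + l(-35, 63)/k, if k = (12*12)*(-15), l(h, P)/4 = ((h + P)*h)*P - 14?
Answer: 22170011/192510 ≈ 115.16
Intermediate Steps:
l(h, P) = -56 + 4*P*h*(P + h) (l(h, P) = 4*(((h + P)*h)*P - 14) = 4*(((P + h)*h)*P - 14) = 4*((h*(P + h))*P - 14) = 4*(P*h*(P + h) - 14) = 4*(-14 + P*h*(P + h)) = -56 + 4*P*h*(P + h))
k = -2160 (k = 144*(-15) = -2160)
573/713 + l(-35, 63)/k = 573/713 + (-56 + 4*63*(-35)² + 4*(-35)*63²)/(-2160) = 573*(1/713) + (-56 + 4*63*1225 + 4*(-35)*3969)*(-1/2160) = 573/713 + (-56 + 308700 - 555660)*(-1/2160) = 573/713 - 247016*(-1/2160) = 573/713 + 30877/270 = 22170011/192510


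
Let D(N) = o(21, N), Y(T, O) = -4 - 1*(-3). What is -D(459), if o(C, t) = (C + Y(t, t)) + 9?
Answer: -29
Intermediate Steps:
Y(T, O) = -1 (Y(T, O) = -4 + 3 = -1)
o(C, t) = 8 + C (o(C, t) = (C - 1) + 9 = (-1 + C) + 9 = 8 + C)
D(N) = 29 (D(N) = 8 + 21 = 29)
-D(459) = -1*29 = -29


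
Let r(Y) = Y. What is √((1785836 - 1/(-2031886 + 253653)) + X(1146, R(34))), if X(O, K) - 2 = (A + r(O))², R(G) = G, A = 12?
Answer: √9887300009064228011/1778233 ≈ 1768.3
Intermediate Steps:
X(O, K) = 2 + (12 + O)²
√((1785836 - 1/(-2031886 + 253653)) + X(1146, R(34))) = √((1785836 - 1/(-2031886 + 253653)) + (2 + (12 + 1146)²)) = √((1785836 - 1/(-1778233)) + (2 + 1158²)) = √((1785836 - 1*(-1/1778233)) + (2 + 1340964)) = √((1785836 + 1/1778233) + 1340966) = √(3175632507789/1778233 + 1340966) = √(5560182500867/1778233) = √9887300009064228011/1778233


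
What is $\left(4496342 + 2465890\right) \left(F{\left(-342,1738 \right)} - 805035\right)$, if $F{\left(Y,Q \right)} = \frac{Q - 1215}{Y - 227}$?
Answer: $- \frac{3189157850537616}{569} \approx -5.6048 \cdot 10^{12}$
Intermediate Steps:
$F{\left(Y,Q \right)} = \frac{-1215 + Q}{-227 + Y}$
$\left(4496342 + 2465890\right) \left(F{\left(-342,1738 \right)} - 805035\right) = \left(4496342 + 2465890\right) \left(\frac{-1215 + 1738}{-227 - 342} - 805035\right) = 6962232 \left(\frac{1}{-569} \cdot 523 - 805035\right) = 6962232 \left(\left(- \frac{1}{569}\right) 523 - 805035\right) = 6962232 \left(- \frac{523}{569} - 805035\right) = 6962232 \left(- \frac{458065438}{569}\right) = - \frac{3189157850537616}{569}$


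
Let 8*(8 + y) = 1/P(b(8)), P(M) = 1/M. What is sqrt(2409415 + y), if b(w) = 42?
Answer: sqrt(9637649)/2 ≈ 1552.2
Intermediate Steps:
y = -11/4 (y = -8 + 1/(8*(1/42)) = -8 + (1/8)*42 = -8 + 21/4 = -11/4 ≈ -2.7500)
sqrt(2409415 + y) = sqrt(2409415 - 11/4) = sqrt(9637649/4) = sqrt(9637649)/2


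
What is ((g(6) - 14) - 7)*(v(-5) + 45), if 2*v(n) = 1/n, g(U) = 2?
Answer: -8531/10 ≈ -853.10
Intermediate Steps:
v(n) = 1/(2*n) (v(n) = (1/n)/2 = 1/(2*n))
((g(6) - 14) - 7)*(v(-5) + 45) = ((2 - 14) - 7)*((½)/(-5) + 45) = (-12 - 7)*((½)*(-⅕) + 45) = -19*(-⅒ + 45) = -19*449/10 = -8531/10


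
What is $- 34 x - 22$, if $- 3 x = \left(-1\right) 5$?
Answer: $- \frac{236}{3} \approx -78.667$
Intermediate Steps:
$x = \frac{5}{3}$ ($x = - \frac{\left(-1\right) 5}{3} = \left(- \frac{1}{3}\right) \left(-5\right) = \frac{5}{3} \approx 1.6667$)
$- 34 x - 22 = \left(-34\right) \frac{5}{3} - 22 = - \frac{170}{3} - 22 = - \frac{236}{3}$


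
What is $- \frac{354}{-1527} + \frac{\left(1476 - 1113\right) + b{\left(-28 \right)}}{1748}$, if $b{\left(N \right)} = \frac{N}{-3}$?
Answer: $\frac{1187345}{2669196} \approx 0.44483$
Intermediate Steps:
$b{\left(N \right)} = - \frac{N}{3}$ ($b{\left(N \right)} = N \left(- \frac{1}{3}\right) = - \frac{N}{3}$)
$- \frac{354}{-1527} + \frac{\left(1476 - 1113\right) + b{\left(-28 \right)}}{1748} = - \frac{354}{-1527} + \frac{\left(1476 - 1113\right) - - \frac{28}{3}}{1748} = \left(-354\right) \left(- \frac{1}{1527}\right) + \left(363 + \frac{28}{3}\right) \frac{1}{1748} = \frac{118}{509} + \frac{1117}{3} \cdot \frac{1}{1748} = \frac{118}{509} + \frac{1117}{5244} = \frac{1187345}{2669196}$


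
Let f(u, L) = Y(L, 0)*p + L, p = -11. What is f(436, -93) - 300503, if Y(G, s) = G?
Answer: -299573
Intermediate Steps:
f(u, L) = -10*L (f(u, L) = L*(-11) + L = -11*L + L = -10*L)
f(436, -93) - 300503 = -10*(-93) - 300503 = 930 - 300503 = -299573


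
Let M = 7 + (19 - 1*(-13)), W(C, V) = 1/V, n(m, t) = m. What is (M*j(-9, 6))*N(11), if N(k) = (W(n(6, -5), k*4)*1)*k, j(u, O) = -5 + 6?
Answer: 39/4 ≈ 9.7500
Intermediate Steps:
M = 39 (M = 7 + (19 + 13) = 7 + 32 = 39)
j(u, O) = 1
N(k) = ¼ (N(k) = (1/(k*4))*k = (1/(4*k))*k = ¼)
(M*j(-9, 6))*N(11) = (39*1)*(¼) = 39*(¼) = 39/4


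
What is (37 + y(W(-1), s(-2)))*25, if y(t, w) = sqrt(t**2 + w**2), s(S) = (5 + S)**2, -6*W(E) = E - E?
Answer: 1150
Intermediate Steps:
W(E) = 0 (W(E) = -(E - E)/6 = -1/6*0 = 0)
(37 + y(W(-1), s(-2)))*25 = (37 + sqrt(0**2 + ((5 - 2)**2)**2))*25 = (37 + sqrt(0 + (3**2)**2))*25 = (37 + sqrt(0 + 9**2))*25 = (37 + sqrt(0 + 81))*25 = (37 + sqrt(81))*25 = (37 + 9)*25 = 46*25 = 1150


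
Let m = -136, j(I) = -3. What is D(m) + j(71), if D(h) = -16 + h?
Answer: -155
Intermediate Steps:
D(m) + j(71) = (-16 - 136) - 3 = -152 - 3 = -155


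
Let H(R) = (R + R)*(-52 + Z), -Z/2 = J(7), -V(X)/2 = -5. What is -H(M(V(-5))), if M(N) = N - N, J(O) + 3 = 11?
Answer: 0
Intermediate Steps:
V(X) = 10 (V(X) = -2*(-5) = 10)
J(O) = 8 (J(O) = -3 + 11 = 8)
M(N) = 0
Z = -16 (Z = -2*8 = -16)
H(R) = -136*R (H(R) = (R + R)*(-52 - 16) = (2*R)*(-68) = -136*R)
-H(M(V(-5))) = -(-136)*0 = -1*0 = 0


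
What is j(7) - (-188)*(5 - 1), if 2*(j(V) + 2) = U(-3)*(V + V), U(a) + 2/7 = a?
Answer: 727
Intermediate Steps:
U(a) = -2/7 + a
j(V) = -2 - 23*V/7 (j(V) = -2 + ((-2/7 - 3)*(V + V))/2 = -2 + (-46*V/7)/2 = -2 - 23*V/7)
j(7) - (-188)*(5 - 1) = (-2 - 23/7*7) - (-188)*(5 - 1) = (-2 - 23) - (-188)*4 = -25 - 47*(-16) = -25 + 752 = 727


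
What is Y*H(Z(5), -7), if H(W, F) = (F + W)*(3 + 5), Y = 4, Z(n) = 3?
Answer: -128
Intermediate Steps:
H(W, F) = 8*F + 8*W (H(W, F) = (F + W)*8 = 8*F + 8*W)
Y*H(Z(5), -7) = 4*(8*(-7) + 8*3) = 4*(-56 + 24) = 4*(-32) = -128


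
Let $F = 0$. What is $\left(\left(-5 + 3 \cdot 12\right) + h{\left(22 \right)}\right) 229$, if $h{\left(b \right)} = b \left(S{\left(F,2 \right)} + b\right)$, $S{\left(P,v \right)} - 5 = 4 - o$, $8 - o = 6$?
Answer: $153201$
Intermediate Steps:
$o = 2$ ($o = 8 - 6 = 2$)
$S{\left(P,v \right)} = 7$ ($S{\left(P,v \right)} = 5 + \left(4 - 2\right) = 5 + 2 = 7$)
$h{\left(b \right)} = b \left(7 + b\right)$
$\left(\left(-5 + 3 \cdot 12\right) + h{\left(22 \right)}\right) 229 = \left(\left(-5 + 3 \cdot 12\right) + 22 \left(7 + 22\right)\right) 229 = \left(\left(-5 + 36\right) + 22 \cdot 29\right) 229 = \left(31 + 638\right) 229 = 669 \cdot 229 = 153201$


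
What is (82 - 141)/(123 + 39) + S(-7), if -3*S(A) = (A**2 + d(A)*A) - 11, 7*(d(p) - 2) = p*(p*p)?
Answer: -19877/162 ≈ -122.70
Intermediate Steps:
d(p) = 2 + p**3/7 (d(p) = 2 + (p*(p*p))/7 = 2 + (p*p**2)/7 = 2 + p**3/7)
S(A) = 11/3 - A**2/3 - A*(2 + A**3/7)/3 (S(A) = -((A**2 + (2 + A**3/7)*A) - 11)/3 = -((A**2 + A*(2 + A**3/7)) - 11)/3 = -(-11 + A**2 + A*(2 + A**3/7))/3 = 11/3 - A**2/3 - A*(2 + A**3/7)/3)
(82 - 141)/(123 + 39) + S(-7) = (82 - 141)/(123 + 39) + (11/3 - 1/3*(-7)**2 - 1/21*(-7)*(14 + (-7)**3)) = -59/162 + (11/3 - 1/3*49 - 1/21*(-7)*(14 - 343)) = -59*1/162 + (11/3 - 49/3 - 1/21*(-7)*(-329)) = -59/162 + (11/3 - 49/3 - 329/3) = -59/162 - 367/3 = -19877/162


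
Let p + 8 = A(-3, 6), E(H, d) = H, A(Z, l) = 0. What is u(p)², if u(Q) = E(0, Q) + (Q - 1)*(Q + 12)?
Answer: 1296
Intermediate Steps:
p = -8 (p = -8 + 0 = -8)
u(Q) = (-1 + Q)*(12 + Q) (u(Q) = 0 + (Q - 1)*(Q + 12) = 0 + (-1 + Q)*(12 + Q) = (-1 + Q)*(12 + Q))
u(p)² = (-12 + (-8)² + 11*(-8))² = (-12 + 64 - 88)² = (-36)² = 1296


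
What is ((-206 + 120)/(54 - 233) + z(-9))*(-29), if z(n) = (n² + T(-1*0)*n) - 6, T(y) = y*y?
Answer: -391819/179 ≈ -2188.9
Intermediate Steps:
T(y) = y²
z(n) = -6 + n² (z(n) = (n² + (-1*0)²*n) - 6 = (n² + 0²*n) - 6 = (n² + 0*n) - 6 = (n² + 0) - 6 = n² - 6 = -6 + n²)
((-206 + 120)/(54 - 233) + z(-9))*(-29) = ((-206 + 120)/(54 - 233) + (-6 + (-9)²))*(-29) = (-86/(-179) + (-6 + 81))*(-29) = (-86*(-1/179) + 75)*(-29) = (86/179 + 75)*(-29) = (13511/179)*(-29) = -391819/179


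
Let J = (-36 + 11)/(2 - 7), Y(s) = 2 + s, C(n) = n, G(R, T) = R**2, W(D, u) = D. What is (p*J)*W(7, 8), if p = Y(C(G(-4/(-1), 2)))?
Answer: 630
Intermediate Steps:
p = 18 (p = 2 + (-4/(-1))**2 = 2 + (-4*(-1))**2 = 2 + 4**2 = 2 + 16 = 18)
J = 5 (J = -25/(-5) = -25*(-1/5) = 5)
(p*J)*W(7, 8) = (18*5)*7 = 90*7 = 630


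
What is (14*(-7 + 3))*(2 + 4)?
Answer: -336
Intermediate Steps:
(14*(-7 + 3))*(2 + 4) = (14*(-4))*6 = -56*6 = -336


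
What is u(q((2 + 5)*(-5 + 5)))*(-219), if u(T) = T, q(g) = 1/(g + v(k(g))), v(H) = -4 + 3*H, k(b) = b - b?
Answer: 219/4 ≈ 54.750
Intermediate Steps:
k(b) = 0
q(g) = 1/(-4 + g) (q(g) = 1/(g + (-4 + 3*0)) = 1/(g + (-4 + 0)) = 1/(g - 4) = 1/(-4 + g))
u(q((2 + 5)*(-5 + 5)))*(-219) = -219/(-4 + (2 + 5)*(-5 + 5)) = -219/(-4 + 7*0) = -219/(-4 + 0) = -219/(-4) = -1/4*(-219) = 219/4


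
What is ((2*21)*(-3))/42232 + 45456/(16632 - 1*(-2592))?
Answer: 39943241/16913916 ≈ 2.3616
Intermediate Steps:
((2*21)*(-3))/42232 + 45456/(16632 - 1*(-2592)) = (42*(-3))*(1/42232) + 45456/(16632 + 2592) = -126*1/42232 + 45456/19224 = -63/21116 + 45456*(1/19224) = -63/21116 + 1894/801 = 39943241/16913916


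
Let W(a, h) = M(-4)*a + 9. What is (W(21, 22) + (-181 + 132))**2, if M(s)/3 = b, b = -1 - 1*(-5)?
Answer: 44944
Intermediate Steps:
b = 4 (b = -1 + 5 = 4)
M(s) = 12 (M(s) = 3*4 = 12)
W(a, h) = 9 + 12*a (W(a, h) = 12*a + 9 = 9 + 12*a)
(W(21, 22) + (-181 + 132))**2 = ((9 + 12*21) + (-181 + 132))**2 = ((9 + 252) - 49)**2 = (261 - 49)**2 = 212**2 = 44944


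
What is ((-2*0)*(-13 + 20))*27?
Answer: 0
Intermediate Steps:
((-2*0)*(-13 + 20))*27 = (0*7)*27 = 0*27 = 0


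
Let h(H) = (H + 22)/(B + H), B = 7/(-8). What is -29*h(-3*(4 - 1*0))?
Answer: 2320/103 ≈ 22.524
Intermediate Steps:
B = -7/8 (B = 7*(-⅛) = -7/8 ≈ -0.87500)
h(H) = (22 + H)/(-7/8 + H) (h(H) = (H + 22)/(-7/8 + H) = (22 + H)/(-7/8 + H))
-29*h(-3*(4 - 1*0)) = -232*(22 - 3*(4 - 1*0))/(-7 + 8*(-3*(4 - 1*0))) = -232*(22 - 3*(4 + 0))/(-7 + 8*(-3*(4 + 0))) = -232*(22 - 3*4)/(-7 + 8*(-3*4)) = -232*(22 - 12)/(-7 + 8*(-12)) = -232*10/(-7 - 96) = -232*10/(-103) = -232*(-1)*10/103 = -29*(-80/103) = 2320/103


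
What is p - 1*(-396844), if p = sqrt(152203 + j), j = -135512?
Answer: 396844 + sqrt(16691) ≈ 3.9697e+5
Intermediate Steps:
p = sqrt(16691) (p = sqrt(152203 - 135512) = sqrt(16691) ≈ 129.19)
p - 1*(-396844) = sqrt(16691) - 1*(-396844) = sqrt(16691) + 396844 = 396844 + sqrt(16691)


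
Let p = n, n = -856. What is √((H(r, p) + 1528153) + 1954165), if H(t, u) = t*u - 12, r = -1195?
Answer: √4505226 ≈ 2122.6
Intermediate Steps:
p = -856
H(t, u) = -12 + t*u
√((H(r, p) + 1528153) + 1954165) = √(((-12 - 1195*(-856)) + 1528153) + 1954165) = √(((-12 + 1022920) + 1528153) + 1954165) = √((1022908 + 1528153) + 1954165) = √(2551061 + 1954165) = √4505226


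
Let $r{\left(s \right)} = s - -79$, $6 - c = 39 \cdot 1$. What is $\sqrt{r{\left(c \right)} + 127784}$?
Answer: $\sqrt{127830} \approx 357.53$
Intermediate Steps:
$c = -33$ ($c = 6 - 39 \cdot 1 = 6 - 39 = -33$)
$r{\left(s \right)} = 79 + s$ ($r{\left(s \right)} = s + 79 = 79 + s$)
$\sqrt{r{\left(c \right)} + 127784} = \sqrt{\left(79 - 33\right) + 127784} = \sqrt{46 + 127784} = \sqrt{127830}$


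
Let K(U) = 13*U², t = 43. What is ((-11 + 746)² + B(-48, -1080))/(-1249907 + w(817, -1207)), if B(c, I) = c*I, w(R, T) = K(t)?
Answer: -118413/245174 ≈ -0.48298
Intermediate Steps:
w(R, T) = 24037 (w(R, T) = 13*43² = 13*1849 = 24037)
B(c, I) = I*c
((-11 + 746)² + B(-48, -1080))/(-1249907 + w(817, -1207)) = ((-11 + 746)² - 1080*(-48))/(-1249907 + 24037) = (735² + 51840)/(-1225870) = (540225 + 51840)*(-1/1225870) = 592065*(-1/1225870) = -118413/245174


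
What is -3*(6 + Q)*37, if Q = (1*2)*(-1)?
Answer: -444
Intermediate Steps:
Q = -2 (Q = 2*(-1) = -2)
-3*(6 + Q)*37 = -3*(6 - 2)*37 = -3*4*37 = -12*37 = -444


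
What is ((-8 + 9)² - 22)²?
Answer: 441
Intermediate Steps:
((-8 + 9)² - 22)² = (1² - 22)² = (1 - 22)² = (-21)² = 441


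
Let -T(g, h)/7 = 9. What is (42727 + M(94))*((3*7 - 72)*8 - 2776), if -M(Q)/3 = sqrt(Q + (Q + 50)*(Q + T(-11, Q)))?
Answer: -136042768 + 9552*sqrt(4558) ≈ -1.3540e+8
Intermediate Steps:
T(g, h) = -63 (T(g, h) = -7*9 = -63)
M(Q) = -3*sqrt(Q + (-63 + Q)*(50 + Q)) (M(Q) = -3*sqrt(Q + (Q + 50)*(Q - 63)) = -3*sqrt(Q + (50 + Q)*(-63 + Q)) = -3*sqrt(Q + (-63 + Q)*(50 + Q)))
(42727 + M(94))*((3*7 - 72)*8 - 2776) = (42727 - 3*sqrt(-3150 + 94**2 - 12*94))*((3*7 - 72)*8 - 2776) = (42727 - 3*sqrt(-3150 + 8836 - 1128))*((21 - 72)*8 - 2776) = (42727 - 3*sqrt(4558))*(-51*8 - 2776) = (42727 - 3*sqrt(4558))*(-408 - 2776) = (42727 - 3*sqrt(4558))*(-3184) = -136042768 + 9552*sqrt(4558)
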